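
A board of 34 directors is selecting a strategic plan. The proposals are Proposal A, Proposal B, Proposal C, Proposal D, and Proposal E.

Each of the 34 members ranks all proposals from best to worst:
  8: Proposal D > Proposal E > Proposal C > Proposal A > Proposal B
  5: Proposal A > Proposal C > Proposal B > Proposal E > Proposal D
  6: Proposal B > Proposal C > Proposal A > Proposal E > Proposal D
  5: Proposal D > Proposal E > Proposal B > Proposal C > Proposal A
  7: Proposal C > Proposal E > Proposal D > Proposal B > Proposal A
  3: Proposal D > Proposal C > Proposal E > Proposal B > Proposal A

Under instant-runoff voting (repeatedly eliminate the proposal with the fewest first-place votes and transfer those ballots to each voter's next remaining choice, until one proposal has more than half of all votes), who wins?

Proposal C

Round 1: Proposal A 5, Proposal B 6, Proposal C 7, Proposal D 16, Proposal E 0. Proposal E eliminated.
Round 2: Proposal A 5, Proposal B 6, Proposal C 7, Proposal D 16. Proposal A eliminated.
Round 3: Proposal B 6, Proposal C 12, Proposal D 16. Proposal B eliminated.
Round 4: Proposal C 18, Proposal D 16. Proposal C has a majority (≥18).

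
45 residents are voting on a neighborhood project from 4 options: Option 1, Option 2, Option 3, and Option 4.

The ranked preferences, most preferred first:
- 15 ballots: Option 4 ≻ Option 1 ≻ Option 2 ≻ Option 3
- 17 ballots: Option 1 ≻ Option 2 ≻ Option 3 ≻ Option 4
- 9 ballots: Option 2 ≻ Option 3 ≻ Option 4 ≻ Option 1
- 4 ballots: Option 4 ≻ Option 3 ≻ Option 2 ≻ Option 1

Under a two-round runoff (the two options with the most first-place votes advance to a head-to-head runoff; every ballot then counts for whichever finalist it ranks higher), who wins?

Round 1 first-place votes: Option 1 17, Option 2 9, Option 3 0, Option 4 19. Option 4 and Option 1 advance.
Runoff: Option 4 is ranked above Option 1 on 28 ballots, Option 1 above Option 4 on 17.

Option 4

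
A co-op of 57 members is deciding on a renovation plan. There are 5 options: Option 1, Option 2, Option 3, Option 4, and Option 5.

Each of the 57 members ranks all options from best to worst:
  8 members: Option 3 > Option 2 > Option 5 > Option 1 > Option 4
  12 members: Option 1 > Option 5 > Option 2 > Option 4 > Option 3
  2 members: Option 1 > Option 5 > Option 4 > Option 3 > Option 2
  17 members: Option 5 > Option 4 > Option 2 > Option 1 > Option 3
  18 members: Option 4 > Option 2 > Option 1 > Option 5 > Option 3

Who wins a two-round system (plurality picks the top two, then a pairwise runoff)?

Option 5

Round 1 first-place votes: Option 1 14, Option 2 0, Option 3 8, Option 4 18, Option 5 17. Option 4 and Option 5 advance.
Runoff: Option 4 is ranked above Option 5 on 18 ballots, Option 5 above Option 4 on 39.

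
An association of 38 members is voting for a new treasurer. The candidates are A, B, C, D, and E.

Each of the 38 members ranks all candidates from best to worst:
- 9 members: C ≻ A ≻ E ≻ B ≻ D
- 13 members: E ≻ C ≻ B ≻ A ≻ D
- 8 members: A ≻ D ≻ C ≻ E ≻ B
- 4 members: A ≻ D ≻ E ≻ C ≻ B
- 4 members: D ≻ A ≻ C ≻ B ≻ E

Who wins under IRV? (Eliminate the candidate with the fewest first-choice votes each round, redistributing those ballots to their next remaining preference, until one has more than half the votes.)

Round 1: A 12, B 0, C 9, D 4, E 13. B eliminated.
Round 2: A 12, C 9, D 4, E 13. D eliminated.
Round 3: A 16, C 9, E 13. C eliminated.
Round 4: A 25, E 13. A has a majority (≥20).

A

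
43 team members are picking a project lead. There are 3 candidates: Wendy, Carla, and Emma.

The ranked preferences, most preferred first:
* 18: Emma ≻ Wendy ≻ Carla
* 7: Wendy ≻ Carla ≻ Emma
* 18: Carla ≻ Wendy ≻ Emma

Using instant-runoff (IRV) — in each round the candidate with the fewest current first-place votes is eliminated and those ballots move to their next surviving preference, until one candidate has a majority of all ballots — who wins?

Round 1: Wendy 7, Carla 18, Emma 18. Wendy eliminated.
Round 2: Carla 25, Emma 18. Carla has a majority (≥22).

Carla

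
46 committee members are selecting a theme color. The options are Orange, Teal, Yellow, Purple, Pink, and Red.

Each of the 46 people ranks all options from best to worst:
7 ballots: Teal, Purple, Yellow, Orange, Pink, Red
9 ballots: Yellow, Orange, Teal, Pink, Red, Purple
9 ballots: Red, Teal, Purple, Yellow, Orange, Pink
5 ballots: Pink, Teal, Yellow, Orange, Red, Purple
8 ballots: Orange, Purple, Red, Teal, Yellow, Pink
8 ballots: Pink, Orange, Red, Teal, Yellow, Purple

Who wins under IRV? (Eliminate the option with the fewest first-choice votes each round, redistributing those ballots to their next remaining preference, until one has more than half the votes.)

Round 1: Orange 8, Teal 7, Yellow 9, Purple 0, Pink 13, Red 9. Purple eliminated.
Round 2: Orange 8, Teal 7, Yellow 9, Pink 13, Red 9. Teal eliminated.
Round 3: Orange 8, Yellow 16, Pink 13, Red 9. Orange eliminated.
Round 4: Yellow 16, Pink 13, Red 17. Pink eliminated.
Round 5: Yellow 21, Red 25. Red has a majority (≥24).

Red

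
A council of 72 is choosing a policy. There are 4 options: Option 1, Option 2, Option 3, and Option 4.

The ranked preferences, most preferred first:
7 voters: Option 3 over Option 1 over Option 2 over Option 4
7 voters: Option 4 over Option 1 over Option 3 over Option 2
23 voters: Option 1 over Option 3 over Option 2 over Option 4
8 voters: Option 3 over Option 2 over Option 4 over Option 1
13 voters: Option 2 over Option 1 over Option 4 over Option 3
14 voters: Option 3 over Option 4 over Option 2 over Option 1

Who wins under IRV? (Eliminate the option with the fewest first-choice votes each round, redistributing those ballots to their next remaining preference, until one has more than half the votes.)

Option 1

Round 1: Option 1 23, Option 2 13, Option 3 29, Option 4 7. Option 4 eliminated.
Round 2: Option 1 30, Option 2 13, Option 3 29. Option 2 eliminated.
Round 3: Option 1 43, Option 3 29. Option 1 has a majority (≥37).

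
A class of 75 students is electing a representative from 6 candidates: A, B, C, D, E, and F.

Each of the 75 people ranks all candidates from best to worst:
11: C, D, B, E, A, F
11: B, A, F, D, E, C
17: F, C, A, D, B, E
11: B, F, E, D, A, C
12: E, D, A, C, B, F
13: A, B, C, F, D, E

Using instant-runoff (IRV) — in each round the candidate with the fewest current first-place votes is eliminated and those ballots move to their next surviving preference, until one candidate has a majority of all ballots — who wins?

A

Round 1: A 13, B 22, C 11, D 0, E 12, F 17. D eliminated.
Round 2: A 13, B 22, C 11, E 12, F 17. C eliminated.
Round 3: A 13, B 33, E 12, F 17. E eliminated.
Round 4: A 25, B 33, F 17. F eliminated.
Round 5: A 42, B 33. A has a majority (≥38).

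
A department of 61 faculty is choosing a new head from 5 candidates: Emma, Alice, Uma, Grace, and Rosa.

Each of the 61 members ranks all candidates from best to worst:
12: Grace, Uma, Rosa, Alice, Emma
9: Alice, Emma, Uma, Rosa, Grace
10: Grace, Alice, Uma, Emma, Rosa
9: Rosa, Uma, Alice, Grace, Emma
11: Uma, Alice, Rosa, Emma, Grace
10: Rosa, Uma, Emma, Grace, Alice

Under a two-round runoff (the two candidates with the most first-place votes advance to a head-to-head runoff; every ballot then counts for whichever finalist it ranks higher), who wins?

Rosa

Round 1 first-place votes: Emma 0, Alice 9, Uma 11, Grace 22, Rosa 19. Grace and Rosa advance.
Runoff: Grace is ranked above Rosa on 22 ballots, Rosa above Grace on 39.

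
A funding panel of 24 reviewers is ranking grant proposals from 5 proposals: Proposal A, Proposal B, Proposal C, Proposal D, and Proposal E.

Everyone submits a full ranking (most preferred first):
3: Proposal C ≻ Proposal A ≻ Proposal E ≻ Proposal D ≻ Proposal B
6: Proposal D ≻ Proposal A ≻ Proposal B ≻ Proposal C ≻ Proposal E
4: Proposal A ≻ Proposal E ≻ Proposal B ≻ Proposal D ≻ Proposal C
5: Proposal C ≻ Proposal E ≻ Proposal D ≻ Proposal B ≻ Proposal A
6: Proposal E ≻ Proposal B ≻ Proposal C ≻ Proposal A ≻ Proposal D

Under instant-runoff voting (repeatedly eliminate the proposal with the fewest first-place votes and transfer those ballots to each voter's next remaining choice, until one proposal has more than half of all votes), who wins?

Round 1: Proposal A 4, Proposal B 0, Proposal C 8, Proposal D 6, Proposal E 6. Proposal B eliminated.
Round 2: Proposal A 4, Proposal C 8, Proposal D 6, Proposal E 6. Proposal A eliminated.
Round 3: Proposal C 8, Proposal D 6, Proposal E 10. Proposal D eliminated.
Round 4: Proposal C 14, Proposal E 10. Proposal C has a majority (≥13).

Proposal C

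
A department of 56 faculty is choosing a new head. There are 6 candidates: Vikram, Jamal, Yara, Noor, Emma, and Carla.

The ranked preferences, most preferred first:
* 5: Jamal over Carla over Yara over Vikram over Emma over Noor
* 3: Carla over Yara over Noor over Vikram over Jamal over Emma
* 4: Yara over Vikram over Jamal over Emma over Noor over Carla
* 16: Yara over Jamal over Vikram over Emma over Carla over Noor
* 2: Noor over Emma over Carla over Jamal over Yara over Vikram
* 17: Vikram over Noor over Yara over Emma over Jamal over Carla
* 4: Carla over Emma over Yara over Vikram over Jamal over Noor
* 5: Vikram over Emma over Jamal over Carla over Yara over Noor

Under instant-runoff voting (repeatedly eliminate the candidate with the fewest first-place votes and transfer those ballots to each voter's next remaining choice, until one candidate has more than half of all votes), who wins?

Round 1: Vikram 22, Jamal 5, Yara 20, Noor 2, Emma 0, Carla 7. Emma eliminated.
Round 2: Vikram 22, Jamal 5, Yara 20, Noor 2, Carla 7. Noor eliminated.
Round 3: Vikram 22, Jamal 5, Yara 20, Carla 9. Jamal eliminated.
Round 4: Vikram 22, Yara 20, Carla 14. Carla eliminated.
Round 5: Vikram 22, Yara 34. Yara has a majority (≥29).

Yara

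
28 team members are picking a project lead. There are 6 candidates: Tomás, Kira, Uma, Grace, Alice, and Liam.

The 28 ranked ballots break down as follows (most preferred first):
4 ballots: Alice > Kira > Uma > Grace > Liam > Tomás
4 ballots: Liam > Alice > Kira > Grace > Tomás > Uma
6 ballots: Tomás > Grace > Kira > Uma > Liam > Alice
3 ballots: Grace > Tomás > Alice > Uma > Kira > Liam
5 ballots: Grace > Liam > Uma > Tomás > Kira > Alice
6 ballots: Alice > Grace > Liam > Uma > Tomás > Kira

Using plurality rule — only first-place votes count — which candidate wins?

First-place votes: Tomás 6, Kira 0, Uma 0, Grace 8, Alice 10, Liam 4.

Alice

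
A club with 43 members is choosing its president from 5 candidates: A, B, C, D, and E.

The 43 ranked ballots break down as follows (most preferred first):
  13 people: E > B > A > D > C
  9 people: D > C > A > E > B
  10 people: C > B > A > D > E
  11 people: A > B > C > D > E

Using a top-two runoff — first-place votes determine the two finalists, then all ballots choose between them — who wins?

A

Round 1 first-place votes: A 11, B 0, C 10, D 9, E 13. E and A advance.
Runoff: E is ranked above A on 13 ballots, A above E on 30.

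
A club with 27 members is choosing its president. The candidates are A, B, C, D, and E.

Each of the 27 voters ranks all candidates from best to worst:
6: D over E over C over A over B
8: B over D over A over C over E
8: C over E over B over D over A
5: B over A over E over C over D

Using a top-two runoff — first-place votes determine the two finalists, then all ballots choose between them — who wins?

Round 1 first-place votes: A 0, B 13, C 8, D 6, E 0. B and C advance.
Runoff: B is ranked above C on 13 ballots, C above B on 14.

C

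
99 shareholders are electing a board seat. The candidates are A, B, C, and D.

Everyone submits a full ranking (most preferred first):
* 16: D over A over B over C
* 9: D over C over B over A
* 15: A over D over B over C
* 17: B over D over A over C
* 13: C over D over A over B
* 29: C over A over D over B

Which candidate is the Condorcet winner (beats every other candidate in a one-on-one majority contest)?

D vs A: 55–44
D vs B: 82–17
D vs C: 57–42
D beats every other candidate.

D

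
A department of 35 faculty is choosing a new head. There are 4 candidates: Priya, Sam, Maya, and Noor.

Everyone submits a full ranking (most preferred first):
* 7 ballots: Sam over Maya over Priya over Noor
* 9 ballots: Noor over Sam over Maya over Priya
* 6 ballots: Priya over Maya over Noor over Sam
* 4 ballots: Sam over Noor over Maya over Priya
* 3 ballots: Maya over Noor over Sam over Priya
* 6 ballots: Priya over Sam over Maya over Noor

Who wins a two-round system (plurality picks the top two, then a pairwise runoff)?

Round 1 first-place votes: Priya 12, Sam 11, Maya 3, Noor 9. Priya and Sam advance.
Runoff: Priya is ranked above Sam on 12 ballots, Sam above Priya on 23.

Sam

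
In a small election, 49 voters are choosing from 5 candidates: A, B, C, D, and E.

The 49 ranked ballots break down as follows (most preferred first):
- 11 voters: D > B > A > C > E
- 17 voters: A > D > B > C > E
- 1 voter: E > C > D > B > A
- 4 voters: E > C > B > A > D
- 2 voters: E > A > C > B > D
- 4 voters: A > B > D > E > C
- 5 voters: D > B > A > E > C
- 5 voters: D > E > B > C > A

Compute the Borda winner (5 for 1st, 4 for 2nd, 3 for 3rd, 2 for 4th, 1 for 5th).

D

A: 11×3 + 17×5 + 1×1 + 4×2 + 2×4 + 4×5 + 5×3 + 5×1 = 175
B: 11×4 + 17×3 + 1×2 + 4×3 + 2×2 + 4×4 + 5×4 + 5×3 = 164
C: 11×2 + 17×2 + 1×4 + 4×4 + 2×3 + 4×1 + 5×1 + 5×2 = 101
D: 11×5 + 17×4 + 1×3 + 4×1 + 2×1 + 4×3 + 5×5 + 5×5 = 194
E: 11×1 + 17×1 + 1×5 + 4×5 + 2×5 + 4×2 + 5×2 + 5×4 = 101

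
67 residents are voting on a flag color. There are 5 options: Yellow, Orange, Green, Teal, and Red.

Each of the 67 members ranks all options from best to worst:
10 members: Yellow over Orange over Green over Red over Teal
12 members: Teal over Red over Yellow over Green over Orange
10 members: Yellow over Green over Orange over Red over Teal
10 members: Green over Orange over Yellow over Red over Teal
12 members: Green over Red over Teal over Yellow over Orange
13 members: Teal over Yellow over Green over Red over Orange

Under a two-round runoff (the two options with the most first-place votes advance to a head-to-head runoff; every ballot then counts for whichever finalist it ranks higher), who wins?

Round 1 first-place votes: Yellow 20, Orange 0, Green 22, Teal 25, Red 0. Teal and Green advance.
Runoff: Teal is ranked above Green on 25 ballots, Green above Teal on 42.

Green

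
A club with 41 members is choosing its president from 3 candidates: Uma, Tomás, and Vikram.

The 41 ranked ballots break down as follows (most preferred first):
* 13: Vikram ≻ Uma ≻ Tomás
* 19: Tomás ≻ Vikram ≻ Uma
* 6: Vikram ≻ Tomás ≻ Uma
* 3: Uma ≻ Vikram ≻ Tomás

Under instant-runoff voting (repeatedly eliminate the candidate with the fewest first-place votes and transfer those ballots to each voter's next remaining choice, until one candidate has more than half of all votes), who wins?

Round 1: Uma 3, Tomás 19, Vikram 19. Uma eliminated.
Round 2: Tomás 19, Vikram 22. Vikram has a majority (≥21).

Vikram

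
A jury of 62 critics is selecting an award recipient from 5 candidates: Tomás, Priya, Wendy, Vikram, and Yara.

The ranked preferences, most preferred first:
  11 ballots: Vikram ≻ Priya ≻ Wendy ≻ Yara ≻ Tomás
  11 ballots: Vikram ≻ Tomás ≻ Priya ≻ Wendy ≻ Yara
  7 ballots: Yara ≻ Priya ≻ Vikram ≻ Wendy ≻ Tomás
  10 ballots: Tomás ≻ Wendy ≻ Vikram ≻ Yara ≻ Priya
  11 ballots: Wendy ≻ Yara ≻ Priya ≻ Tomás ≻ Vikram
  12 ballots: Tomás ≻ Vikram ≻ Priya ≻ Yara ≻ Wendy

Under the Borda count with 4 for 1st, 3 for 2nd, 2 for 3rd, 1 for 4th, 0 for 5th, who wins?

Tomás: 11×0 + 11×3 + 7×0 + 10×4 + 11×1 + 12×4 = 132
Priya: 11×3 + 11×2 + 7×3 + 10×0 + 11×2 + 12×2 = 122
Wendy: 11×2 + 11×1 + 7×1 + 10×3 + 11×4 + 12×0 = 114
Vikram: 11×4 + 11×4 + 7×2 + 10×2 + 11×0 + 12×3 = 158
Yara: 11×1 + 11×0 + 7×4 + 10×1 + 11×3 + 12×1 = 94

Vikram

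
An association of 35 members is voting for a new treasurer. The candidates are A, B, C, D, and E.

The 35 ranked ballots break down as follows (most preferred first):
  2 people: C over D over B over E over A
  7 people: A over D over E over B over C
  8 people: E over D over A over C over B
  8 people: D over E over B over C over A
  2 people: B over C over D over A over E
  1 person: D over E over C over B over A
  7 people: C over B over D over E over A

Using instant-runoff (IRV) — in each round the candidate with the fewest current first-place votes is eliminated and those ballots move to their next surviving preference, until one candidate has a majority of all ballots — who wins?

Round 1: A 7, B 2, C 9, D 9, E 8. B eliminated.
Round 2: A 7, C 11, D 9, E 8. A eliminated.
Round 3: C 11, D 16, E 8. E eliminated.
Round 4: C 11, D 24. D has a majority (≥18).

D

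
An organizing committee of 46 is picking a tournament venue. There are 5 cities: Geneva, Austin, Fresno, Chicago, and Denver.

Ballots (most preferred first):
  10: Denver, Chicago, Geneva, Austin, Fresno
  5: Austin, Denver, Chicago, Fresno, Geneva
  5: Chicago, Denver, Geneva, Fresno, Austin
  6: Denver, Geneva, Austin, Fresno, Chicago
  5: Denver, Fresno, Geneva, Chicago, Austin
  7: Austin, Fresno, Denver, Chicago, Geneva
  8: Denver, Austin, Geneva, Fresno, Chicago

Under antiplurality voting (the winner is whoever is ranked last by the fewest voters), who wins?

Denver

Last-place votes: Geneva 12, Austin 10, Fresno 10, Chicago 14, Denver 0.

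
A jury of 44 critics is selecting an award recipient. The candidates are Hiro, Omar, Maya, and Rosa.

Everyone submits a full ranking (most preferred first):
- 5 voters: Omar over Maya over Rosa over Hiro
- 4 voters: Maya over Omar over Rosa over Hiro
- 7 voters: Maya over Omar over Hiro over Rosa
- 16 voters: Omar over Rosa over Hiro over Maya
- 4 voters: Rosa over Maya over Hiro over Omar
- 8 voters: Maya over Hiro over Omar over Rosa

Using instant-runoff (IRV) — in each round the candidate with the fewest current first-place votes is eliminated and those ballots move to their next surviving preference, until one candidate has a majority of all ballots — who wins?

Round 1: Hiro 0, Omar 21, Maya 19, Rosa 4. Hiro eliminated.
Round 2: Omar 21, Maya 19, Rosa 4. Rosa eliminated.
Round 3: Omar 21, Maya 23. Maya has a majority (≥23).

Maya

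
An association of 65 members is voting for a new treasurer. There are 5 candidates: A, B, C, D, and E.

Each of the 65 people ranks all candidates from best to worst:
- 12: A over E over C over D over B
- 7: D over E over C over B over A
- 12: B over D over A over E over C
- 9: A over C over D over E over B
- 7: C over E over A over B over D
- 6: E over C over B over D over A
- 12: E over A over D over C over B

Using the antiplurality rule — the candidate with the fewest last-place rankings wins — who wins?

Last-place votes: A 13, B 33, C 12, D 7, E 0.

E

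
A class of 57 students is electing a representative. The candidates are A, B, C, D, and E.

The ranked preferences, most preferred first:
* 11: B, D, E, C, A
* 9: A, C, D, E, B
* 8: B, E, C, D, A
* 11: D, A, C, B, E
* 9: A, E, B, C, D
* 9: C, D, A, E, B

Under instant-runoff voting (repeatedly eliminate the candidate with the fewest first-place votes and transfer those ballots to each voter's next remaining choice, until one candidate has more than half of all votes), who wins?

D

Round 1: A 18, B 19, C 9, D 11, E 0. E eliminated.
Round 2: A 18, B 19, C 9, D 11. C eliminated.
Round 3: A 18, B 19, D 20. A eliminated.
Round 4: B 28, D 29. D has a majority (≥29).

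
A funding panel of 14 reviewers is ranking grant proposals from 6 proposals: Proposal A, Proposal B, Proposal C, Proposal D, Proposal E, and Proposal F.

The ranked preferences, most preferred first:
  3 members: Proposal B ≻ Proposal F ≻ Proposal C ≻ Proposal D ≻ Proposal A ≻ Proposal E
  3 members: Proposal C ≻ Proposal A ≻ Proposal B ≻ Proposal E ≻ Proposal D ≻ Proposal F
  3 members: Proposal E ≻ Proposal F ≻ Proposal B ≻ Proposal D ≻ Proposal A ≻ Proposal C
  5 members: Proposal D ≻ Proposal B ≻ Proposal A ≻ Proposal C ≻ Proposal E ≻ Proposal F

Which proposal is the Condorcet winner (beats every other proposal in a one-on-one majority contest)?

Proposal B vs Proposal A: 11–3
Proposal B vs Proposal C: 11–3
Proposal B vs Proposal D: 9–5
Proposal B vs Proposal E: 11–3
Proposal B vs Proposal F: 11–3
Proposal B beats every other proposal.

Proposal B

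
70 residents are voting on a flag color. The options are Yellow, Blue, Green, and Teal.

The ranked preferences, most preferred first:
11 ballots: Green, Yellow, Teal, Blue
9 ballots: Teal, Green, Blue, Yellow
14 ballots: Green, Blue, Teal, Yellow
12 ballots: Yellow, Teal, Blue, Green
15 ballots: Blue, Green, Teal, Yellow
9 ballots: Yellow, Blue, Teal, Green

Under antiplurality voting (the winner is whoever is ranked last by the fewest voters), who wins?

Teal

Last-place votes: Yellow 38, Blue 11, Green 21, Teal 0.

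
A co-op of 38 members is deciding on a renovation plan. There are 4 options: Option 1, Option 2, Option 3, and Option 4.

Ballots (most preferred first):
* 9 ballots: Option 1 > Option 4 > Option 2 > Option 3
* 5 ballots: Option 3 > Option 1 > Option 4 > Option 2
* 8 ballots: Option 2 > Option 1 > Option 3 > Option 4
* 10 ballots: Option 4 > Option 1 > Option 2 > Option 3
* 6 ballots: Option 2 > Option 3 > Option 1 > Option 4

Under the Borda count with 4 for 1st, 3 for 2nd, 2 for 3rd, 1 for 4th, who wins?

Option 1

Option 1: 9×4 + 5×3 + 8×3 + 10×3 + 6×2 = 117
Option 2: 9×2 + 5×1 + 8×4 + 10×2 + 6×4 = 99
Option 3: 9×1 + 5×4 + 8×2 + 10×1 + 6×3 = 73
Option 4: 9×3 + 5×2 + 8×1 + 10×4 + 6×1 = 91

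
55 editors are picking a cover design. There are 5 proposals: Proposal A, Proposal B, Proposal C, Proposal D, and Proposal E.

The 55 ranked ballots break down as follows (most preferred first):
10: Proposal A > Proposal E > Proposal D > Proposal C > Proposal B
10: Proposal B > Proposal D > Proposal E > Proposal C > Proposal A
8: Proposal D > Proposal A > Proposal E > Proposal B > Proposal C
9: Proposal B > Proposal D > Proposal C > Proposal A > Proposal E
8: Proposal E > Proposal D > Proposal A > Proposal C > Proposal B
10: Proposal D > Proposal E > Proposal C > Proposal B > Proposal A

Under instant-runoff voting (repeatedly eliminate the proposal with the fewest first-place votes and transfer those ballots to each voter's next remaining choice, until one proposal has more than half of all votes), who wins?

Round 1: Proposal A 10, Proposal B 19, Proposal C 0, Proposal D 18, Proposal E 8. Proposal C eliminated.
Round 2: Proposal A 10, Proposal B 19, Proposal D 18, Proposal E 8. Proposal E eliminated.
Round 3: Proposal A 10, Proposal B 19, Proposal D 26. Proposal A eliminated.
Round 4: Proposal B 19, Proposal D 36. Proposal D has a majority (≥28).

Proposal D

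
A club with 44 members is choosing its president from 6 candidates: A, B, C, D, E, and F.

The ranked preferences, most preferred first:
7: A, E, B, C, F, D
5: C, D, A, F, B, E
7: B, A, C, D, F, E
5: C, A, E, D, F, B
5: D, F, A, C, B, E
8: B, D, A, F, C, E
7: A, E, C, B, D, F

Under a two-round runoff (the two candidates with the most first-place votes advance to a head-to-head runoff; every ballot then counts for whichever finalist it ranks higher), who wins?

Round 1 first-place votes: A 14, B 15, C 10, D 5, E 0, F 0. B and A advance.
Runoff: B is ranked above A on 15 ballots, A above B on 29.

A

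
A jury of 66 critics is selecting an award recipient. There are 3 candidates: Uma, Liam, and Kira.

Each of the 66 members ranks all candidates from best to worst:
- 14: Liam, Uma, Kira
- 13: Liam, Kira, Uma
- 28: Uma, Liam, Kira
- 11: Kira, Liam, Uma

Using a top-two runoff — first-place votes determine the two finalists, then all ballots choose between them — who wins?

Liam

Round 1 first-place votes: Uma 28, Liam 27, Kira 11. Uma and Liam advance.
Runoff: Uma is ranked above Liam on 28 ballots, Liam above Uma on 38.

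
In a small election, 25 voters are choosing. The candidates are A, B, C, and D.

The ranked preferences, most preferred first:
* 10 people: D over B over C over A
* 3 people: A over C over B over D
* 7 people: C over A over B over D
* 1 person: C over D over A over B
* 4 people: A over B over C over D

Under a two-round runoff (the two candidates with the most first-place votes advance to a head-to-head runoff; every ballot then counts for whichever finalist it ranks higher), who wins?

Round 1 first-place votes: A 7, B 0, C 8, D 10. D and C advance.
Runoff: D is ranked above C on 10 ballots, C above D on 15.

C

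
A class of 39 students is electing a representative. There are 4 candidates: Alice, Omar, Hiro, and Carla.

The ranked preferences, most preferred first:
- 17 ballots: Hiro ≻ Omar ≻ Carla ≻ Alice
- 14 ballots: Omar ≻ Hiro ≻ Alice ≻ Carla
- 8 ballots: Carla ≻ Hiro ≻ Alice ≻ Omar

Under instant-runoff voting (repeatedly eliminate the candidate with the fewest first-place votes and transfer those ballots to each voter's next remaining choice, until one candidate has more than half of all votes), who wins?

Hiro

Round 1: Alice 0, Omar 14, Hiro 17, Carla 8. Alice eliminated.
Round 2: Omar 14, Hiro 17, Carla 8. Carla eliminated.
Round 3: Omar 14, Hiro 25. Hiro has a majority (≥20).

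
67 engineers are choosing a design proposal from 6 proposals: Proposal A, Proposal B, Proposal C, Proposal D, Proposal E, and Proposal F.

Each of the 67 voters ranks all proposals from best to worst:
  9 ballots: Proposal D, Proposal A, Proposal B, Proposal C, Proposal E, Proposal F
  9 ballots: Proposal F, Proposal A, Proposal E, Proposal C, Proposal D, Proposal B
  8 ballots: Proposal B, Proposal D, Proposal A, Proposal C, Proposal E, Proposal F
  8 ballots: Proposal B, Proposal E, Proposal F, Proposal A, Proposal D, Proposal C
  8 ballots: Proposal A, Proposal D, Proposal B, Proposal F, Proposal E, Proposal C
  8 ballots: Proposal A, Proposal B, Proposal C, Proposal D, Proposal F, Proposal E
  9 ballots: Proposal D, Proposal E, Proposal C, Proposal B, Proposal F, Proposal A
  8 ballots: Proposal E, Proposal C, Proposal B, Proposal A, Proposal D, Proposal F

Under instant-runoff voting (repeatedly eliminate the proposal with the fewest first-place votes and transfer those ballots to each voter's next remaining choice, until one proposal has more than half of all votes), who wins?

Round 1: Proposal A 16, Proposal B 16, Proposal C 0, Proposal D 18, Proposal E 8, Proposal F 9. Proposal C eliminated.
Round 2: Proposal A 16, Proposal B 16, Proposal D 18, Proposal E 8, Proposal F 9. Proposal E eliminated.
Round 3: Proposal A 16, Proposal B 24, Proposal D 18, Proposal F 9. Proposal F eliminated.
Round 4: Proposal A 25, Proposal B 24, Proposal D 18. Proposal D eliminated.
Round 5: Proposal A 34, Proposal B 33. Proposal A has a majority (≥34).

Proposal A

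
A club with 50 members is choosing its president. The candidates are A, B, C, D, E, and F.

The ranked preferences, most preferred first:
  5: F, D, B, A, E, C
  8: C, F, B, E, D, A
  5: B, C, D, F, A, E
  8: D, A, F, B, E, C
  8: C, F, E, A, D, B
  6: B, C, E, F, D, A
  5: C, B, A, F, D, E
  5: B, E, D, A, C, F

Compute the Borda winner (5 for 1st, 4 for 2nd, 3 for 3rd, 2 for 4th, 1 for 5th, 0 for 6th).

A: 5×2 + 8×0 + 5×1 + 8×4 + 8×2 + 6×0 + 5×3 + 5×2 = 88
B: 5×3 + 8×3 + 5×5 + 8×2 + 8×0 + 6×5 + 5×4 + 5×5 = 155
C: 5×0 + 8×5 + 5×4 + 8×0 + 8×5 + 6×4 + 5×5 + 5×1 = 154
D: 5×4 + 8×1 + 5×3 + 8×5 + 8×1 + 6×1 + 5×1 + 5×3 = 117
E: 5×1 + 8×2 + 5×0 + 8×1 + 8×3 + 6×3 + 5×0 + 5×4 = 91
F: 5×5 + 8×4 + 5×2 + 8×3 + 8×4 + 6×2 + 5×2 + 5×0 = 145

B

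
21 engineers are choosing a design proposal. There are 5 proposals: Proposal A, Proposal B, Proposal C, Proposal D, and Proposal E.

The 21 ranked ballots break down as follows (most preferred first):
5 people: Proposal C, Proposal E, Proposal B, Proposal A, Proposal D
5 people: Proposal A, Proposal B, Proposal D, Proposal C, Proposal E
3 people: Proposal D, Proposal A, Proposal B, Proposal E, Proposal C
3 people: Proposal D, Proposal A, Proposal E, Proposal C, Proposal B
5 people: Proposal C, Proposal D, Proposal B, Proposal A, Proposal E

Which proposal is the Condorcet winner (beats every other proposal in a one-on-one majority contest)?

Proposal D

Proposal D vs Proposal A: 11–10
Proposal D vs Proposal B: 11–10
Proposal D vs Proposal C: 11–10
Proposal D vs Proposal E: 16–5
Proposal D beats every other proposal.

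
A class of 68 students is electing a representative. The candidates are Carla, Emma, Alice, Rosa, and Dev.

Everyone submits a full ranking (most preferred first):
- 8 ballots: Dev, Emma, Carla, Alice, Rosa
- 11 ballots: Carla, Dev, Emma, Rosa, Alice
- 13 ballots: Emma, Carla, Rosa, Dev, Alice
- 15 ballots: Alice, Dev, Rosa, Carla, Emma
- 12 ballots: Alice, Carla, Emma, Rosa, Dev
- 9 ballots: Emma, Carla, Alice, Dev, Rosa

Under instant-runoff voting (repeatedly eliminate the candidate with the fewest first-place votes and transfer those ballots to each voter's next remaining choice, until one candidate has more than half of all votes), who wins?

Emma

Round 1: Carla 11, Emma 22, Alice 27, Rosa 0, Dev 8. Rosa eliminated.
Round 2: Carla 11, Emma 22, Alice 27, Dev 8. Dev eliminated.
Round 3: Carla 11, Emma 30, Alice 27. Carla eliminated.
Round 4: Emma 41, Alice 27. Emma has a majority (≥35).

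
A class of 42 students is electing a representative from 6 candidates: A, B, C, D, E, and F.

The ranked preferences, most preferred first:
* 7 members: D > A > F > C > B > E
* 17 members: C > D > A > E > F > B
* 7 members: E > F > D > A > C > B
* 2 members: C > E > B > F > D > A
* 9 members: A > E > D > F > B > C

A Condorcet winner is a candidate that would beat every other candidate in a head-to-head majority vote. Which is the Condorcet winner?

D vs A: 33–9
D vs B: 40–2
D vs C: 23–19
D vs E: 24–18
D vs F: 33–9
D beats every other candidate.

D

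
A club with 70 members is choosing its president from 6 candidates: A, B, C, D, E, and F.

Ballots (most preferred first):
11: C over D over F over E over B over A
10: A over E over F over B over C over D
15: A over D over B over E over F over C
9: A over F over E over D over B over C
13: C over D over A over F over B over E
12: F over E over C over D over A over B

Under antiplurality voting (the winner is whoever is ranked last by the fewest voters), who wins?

Last-place votes: A 11, B 12, C 24, D 10, E 13, F 0.

F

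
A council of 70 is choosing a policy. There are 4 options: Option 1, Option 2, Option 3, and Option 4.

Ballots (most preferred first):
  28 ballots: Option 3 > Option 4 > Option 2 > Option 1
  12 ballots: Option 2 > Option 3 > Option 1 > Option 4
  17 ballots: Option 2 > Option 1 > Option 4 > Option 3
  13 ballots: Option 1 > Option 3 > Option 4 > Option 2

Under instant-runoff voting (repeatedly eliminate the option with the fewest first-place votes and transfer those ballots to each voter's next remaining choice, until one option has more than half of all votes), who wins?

Option 3

Round 1: Option 1 13, Option 2 29, Option 3 28, Option 4 0. Option 4 eliminated.
Round 2: Option 1 13, Option 2 29, Option 3 28. Option 1 eliminated.
Round 3: Option 2 29, Option 3 41. Option 3 has a majority (≥36).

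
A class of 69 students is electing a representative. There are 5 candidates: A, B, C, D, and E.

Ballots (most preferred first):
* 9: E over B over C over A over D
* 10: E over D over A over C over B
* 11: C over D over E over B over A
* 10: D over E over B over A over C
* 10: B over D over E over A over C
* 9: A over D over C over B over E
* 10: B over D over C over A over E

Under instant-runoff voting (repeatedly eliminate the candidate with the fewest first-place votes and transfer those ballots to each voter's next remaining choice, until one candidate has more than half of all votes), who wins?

Round 1: A 9, B 20, C 11, D 10, E 19. A eliminated.
Round 2: B 20, C 11, D 19, E 19. C eliminated.
Round 3: B 20, D 30, E 19. E eliminated.
Round 4: B 29, D 40. D has a majority (≥35).

D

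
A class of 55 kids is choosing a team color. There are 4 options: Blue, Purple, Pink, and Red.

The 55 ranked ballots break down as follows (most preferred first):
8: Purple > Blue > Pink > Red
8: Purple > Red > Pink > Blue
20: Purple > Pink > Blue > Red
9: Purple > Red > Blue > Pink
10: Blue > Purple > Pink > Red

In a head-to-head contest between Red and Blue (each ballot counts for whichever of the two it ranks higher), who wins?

Red is ranked above Blue on 17 ballots; Blue above Red on 38.

Blue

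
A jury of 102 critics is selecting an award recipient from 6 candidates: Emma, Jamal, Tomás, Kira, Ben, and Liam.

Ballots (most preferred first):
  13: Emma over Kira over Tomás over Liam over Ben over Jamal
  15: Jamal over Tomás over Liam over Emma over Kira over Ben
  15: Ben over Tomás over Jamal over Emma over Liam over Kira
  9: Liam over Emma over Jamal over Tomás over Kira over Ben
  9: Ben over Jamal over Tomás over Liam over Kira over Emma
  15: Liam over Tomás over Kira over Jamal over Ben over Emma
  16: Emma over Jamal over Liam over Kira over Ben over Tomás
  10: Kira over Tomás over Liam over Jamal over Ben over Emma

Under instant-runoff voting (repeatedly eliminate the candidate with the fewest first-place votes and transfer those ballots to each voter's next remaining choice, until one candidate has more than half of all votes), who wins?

Liam

Round 1: Emma 29, Jamal 15, Tomás 0, Kira 10, Ben 24, Liam 24. Tomás eliminated.
Round 2: Emma 29, Jamal 15, Kira 10, Ben 24, Liam 24. Kira eliminated.
Round 3: Emma 29, Jamal 15, Ben 24, Liam 34. Jamal eliminated.
Round 4: Emma 29, Ben 24, Liam 49. Ben eliminated.
Round 5: Emma 44, Liam 58. Liam has a majority (≥52).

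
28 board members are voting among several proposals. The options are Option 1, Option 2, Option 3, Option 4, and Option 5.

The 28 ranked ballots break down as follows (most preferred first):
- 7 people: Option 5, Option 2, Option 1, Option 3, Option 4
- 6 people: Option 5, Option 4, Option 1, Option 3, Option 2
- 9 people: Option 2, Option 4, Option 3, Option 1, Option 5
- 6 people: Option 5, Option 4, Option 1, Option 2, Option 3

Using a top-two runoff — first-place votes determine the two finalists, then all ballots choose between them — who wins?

Option 5

Round 1 first-place votes: Option 1 0, Option 2 9, Option 3 0, Option 4 0, Option 5 19. Option 5 and Option 2 advance.
Runoff: Option 5 is ranked above Option 2 on 19 ballots, Option 2 above Option 5 on 9.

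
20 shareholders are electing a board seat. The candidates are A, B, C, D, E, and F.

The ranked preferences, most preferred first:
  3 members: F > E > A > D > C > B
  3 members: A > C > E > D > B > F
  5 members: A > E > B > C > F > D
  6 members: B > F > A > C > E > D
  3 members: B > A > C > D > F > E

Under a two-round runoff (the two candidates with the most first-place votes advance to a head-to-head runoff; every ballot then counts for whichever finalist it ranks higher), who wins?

Round 1 first-place votes: A 8, B 9, C 0, D 0, E 0, F 3. B and A advance.
Runoff: B is ranked above A on 9 ballots, A above B on 11.

A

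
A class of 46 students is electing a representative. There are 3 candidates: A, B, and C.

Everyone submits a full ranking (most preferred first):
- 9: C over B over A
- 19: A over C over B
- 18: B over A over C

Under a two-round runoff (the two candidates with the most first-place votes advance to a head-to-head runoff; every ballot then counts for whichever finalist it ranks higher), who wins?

Round 1 first-place votes: A 19, B 18, C 9. A and B advance.
Runoff: A is ranked above B on 19 ballots, B above A on 27.

B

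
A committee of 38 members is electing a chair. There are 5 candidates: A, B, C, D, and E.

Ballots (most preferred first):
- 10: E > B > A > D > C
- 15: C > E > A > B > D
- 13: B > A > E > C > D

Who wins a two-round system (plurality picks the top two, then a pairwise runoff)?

Round 1 first-place votes: A 0, B 13, C 15, D 0, E 10. C and B advance.
Runoff: C is ranked above B on 15 ballots, B above C on 23.

B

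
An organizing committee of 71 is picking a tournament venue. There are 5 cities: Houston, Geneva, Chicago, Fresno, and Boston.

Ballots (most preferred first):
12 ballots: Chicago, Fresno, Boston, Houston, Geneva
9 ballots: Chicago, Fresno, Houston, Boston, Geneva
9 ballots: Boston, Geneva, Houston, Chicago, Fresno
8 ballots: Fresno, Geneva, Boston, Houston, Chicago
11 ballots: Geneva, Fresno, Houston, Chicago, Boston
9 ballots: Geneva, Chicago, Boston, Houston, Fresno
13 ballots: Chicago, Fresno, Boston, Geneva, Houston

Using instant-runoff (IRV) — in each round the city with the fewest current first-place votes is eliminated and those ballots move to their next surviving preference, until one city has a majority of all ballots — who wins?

Round 1: Houston 0, Geneva 20, Chicago 34, Fresno 8, Boston 9. Houston eliminated.
Round 2: Geneva 20, Chicago 34, Fresno 8, Boston 9. Fresno eliminated.
Round 3: Geneva 28, Chicago 34, Boston 9. Boston eliminated.
Round 4: Geneva 37, Chicago 34. Geneva has a majority (≥36).

Geneva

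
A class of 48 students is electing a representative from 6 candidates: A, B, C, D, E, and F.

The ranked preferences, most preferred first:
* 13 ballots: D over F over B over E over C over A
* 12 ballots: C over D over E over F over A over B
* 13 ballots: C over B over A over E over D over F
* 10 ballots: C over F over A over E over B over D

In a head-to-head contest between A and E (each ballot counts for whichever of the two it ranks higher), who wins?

E

A is ranked above E on 23 ballots; E above A on 25.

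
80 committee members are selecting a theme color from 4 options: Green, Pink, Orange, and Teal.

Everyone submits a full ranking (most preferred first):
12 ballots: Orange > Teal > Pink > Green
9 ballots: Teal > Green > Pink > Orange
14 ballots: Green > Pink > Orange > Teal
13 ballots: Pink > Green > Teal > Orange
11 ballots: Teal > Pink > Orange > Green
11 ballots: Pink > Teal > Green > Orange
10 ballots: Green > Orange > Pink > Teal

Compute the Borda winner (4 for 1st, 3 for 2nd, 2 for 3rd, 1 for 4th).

Pink

Green: 12×1 + 9×3 + 14×4 + 13×3 + 11×1 + 11×2 + 10×4 = 207
Pink: 12×2 + 9×2 + 14×3 + 13×4 + 11×3 + 11×4 + 10×2 = 233
Orange: 12×4 + 9×1 + 14×2 + 13×1 + 11×2 + 11×1 + 10×3 = 161
Teal: 12×3 + 9×4 + 14×1 + 13×2 + 11×4 + 11×3 + 10×1 = 199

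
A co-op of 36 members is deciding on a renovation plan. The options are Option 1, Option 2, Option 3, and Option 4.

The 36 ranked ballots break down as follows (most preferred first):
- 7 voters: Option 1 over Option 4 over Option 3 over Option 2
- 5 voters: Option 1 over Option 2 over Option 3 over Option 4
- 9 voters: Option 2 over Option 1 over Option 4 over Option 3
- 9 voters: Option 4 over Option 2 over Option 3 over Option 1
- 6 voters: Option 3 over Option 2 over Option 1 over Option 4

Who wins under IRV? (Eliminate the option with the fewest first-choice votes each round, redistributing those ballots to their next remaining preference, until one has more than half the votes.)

Round 1: Option 1 12, Option 2 9, Option 3 6, Option 4 9. Option 3 eliminated.
Round 2: Option 1 12, Option 2 15, Option 4 9. Option 4 eliminated.
Round 3: Option 1 12, Option 2 24. Option 2 has a majority (≥19).

Option 2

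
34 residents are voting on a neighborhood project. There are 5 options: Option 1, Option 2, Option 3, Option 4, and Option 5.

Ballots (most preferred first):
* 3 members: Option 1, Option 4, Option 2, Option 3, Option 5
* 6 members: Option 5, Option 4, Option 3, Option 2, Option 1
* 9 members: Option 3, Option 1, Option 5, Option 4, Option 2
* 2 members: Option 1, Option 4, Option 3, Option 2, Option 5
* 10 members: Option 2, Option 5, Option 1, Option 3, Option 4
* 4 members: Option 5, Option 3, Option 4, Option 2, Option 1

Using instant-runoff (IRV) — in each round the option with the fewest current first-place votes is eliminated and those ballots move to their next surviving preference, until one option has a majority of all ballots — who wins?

Option 3

Round 1: Option 1 5, Option 2 10, Option 3 9, Option 4 0, Option 5 10. Option 4 eliminated.
Round 2: Option 1 5, Option 2 10, Option 3 9, Option 5 10. Option 1 eliminated.
Round 3: Option 2 13, Option 3 11, Option 5 10. Option 5 eliminated.
Round 4: Option 2 13, Option 3 21. Option 3 has a majority (≥18).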